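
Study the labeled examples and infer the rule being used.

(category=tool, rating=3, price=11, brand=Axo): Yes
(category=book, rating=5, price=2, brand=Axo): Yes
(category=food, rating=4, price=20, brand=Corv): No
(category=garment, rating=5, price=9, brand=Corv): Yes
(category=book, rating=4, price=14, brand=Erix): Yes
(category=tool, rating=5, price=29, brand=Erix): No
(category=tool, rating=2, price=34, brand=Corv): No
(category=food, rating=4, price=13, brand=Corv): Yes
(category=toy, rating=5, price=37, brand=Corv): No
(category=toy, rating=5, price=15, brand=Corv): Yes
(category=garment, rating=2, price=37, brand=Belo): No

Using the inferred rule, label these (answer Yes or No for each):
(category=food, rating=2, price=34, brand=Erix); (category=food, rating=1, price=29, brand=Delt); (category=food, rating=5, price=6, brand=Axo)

Rule: price ≤ 15. This holds for each 'Yes' example and fails for each 'No' one.
(category=food, rating=2, price=34, brand=Erix) — price = 34, hence No.
(category=food, rating=1, price=29, brand=Delt) — price = 29, hence No.
(category=food, rating=5, price=6, brand=Axo) — price = 6, hence Yes.

No, No, Yes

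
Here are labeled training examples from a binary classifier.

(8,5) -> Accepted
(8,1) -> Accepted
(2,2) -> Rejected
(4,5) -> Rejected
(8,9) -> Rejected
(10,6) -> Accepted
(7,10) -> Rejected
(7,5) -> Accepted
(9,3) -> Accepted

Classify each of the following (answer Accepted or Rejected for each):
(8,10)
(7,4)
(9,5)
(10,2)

Rejected, Accepted, Accepted, Accepted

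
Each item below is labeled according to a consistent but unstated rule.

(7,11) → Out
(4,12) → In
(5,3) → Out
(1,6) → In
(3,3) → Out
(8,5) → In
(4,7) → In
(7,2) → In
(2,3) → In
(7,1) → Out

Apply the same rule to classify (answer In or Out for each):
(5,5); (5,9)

Comparing the two groups points to one rule — product is even.
(5,5): 5·5 = 25, fails this test → Out. (5,9): 5·9 = 45, fails this test → Out.

Out, Out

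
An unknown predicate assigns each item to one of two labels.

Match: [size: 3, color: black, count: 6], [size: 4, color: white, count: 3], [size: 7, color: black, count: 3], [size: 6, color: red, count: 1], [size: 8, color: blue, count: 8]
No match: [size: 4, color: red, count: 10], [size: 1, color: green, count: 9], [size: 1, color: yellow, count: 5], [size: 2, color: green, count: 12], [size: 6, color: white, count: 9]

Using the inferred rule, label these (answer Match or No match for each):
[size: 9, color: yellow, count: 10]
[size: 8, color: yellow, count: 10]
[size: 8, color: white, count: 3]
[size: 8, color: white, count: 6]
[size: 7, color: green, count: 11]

No match, No match, Match, Match, No match

One predicate separates the groups cleanly: count ≤ 8 AND size ≥ 2.
[size: 9, color: yellow, count: 10] — count = 10, size = 9, hence No match. [size: 8, color: yellow, count: 10] — count = 10, size = 8, hence No match. [size: 8, color: white, count: 3] — count = 3, size = 8, hence Match. [size: 8, color: white, count: 6] — count = 6, size = 8, hence Match. [size: 7, color: green, count: 11] — count = 11, size = 7, hence No match.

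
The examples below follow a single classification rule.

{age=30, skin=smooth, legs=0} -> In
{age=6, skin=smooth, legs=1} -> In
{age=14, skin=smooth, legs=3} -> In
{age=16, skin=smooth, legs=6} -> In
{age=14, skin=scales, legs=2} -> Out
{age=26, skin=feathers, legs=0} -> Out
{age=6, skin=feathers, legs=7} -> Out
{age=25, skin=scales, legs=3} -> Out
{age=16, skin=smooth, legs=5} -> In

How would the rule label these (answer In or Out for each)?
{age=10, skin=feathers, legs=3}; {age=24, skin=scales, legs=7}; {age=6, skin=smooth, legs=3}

Out, Out, In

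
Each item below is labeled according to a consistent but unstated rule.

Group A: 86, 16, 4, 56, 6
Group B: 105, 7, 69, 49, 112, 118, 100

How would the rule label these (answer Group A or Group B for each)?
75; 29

Group B, Group B

The simplest hypothesis consistent with all the labels is: even AND at most 86.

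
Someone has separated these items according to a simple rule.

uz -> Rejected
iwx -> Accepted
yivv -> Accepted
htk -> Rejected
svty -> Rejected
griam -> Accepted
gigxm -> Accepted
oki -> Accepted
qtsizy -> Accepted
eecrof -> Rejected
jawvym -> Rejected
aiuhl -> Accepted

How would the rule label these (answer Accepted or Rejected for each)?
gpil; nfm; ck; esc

Looking at the examples, the only property every 'Accepted' case has and every 'Rejected' case lacks is: contains 'i'.

Accepted, Rejected, Rejected, Rejected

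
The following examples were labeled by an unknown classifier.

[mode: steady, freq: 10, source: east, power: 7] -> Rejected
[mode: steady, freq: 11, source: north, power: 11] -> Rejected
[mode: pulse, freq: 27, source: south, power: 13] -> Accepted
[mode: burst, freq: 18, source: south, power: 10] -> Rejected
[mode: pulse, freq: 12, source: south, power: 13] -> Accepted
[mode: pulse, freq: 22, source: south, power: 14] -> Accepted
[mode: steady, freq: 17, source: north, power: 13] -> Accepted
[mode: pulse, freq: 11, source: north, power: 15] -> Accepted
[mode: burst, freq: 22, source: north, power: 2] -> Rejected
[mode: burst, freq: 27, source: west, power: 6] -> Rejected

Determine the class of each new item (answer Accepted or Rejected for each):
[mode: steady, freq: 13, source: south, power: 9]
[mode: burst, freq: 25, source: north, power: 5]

All 'Accepted' examples share one property — power ≥ 13 — and every 'Rejected' example lacks it.

Rejected, Rejected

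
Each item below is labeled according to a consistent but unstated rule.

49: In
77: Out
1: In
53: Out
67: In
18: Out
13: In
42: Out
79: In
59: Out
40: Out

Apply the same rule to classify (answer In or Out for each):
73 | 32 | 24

In, Out, Out

The classifier is using: ≡ 1 (mod 6).
73: 73 mod 6 = 1 — meets the rule, so In.
32: 32 mod 6 = 2 — doesn't match, so Out.
24: 24 mod 6 = 0 — doesn't match, so Out.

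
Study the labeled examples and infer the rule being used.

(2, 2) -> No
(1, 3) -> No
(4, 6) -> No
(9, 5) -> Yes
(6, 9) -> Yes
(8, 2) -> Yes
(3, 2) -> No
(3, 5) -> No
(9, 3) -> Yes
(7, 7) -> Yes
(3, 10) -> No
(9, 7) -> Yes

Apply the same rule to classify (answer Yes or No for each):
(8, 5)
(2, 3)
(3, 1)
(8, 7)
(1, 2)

The common property of the 'Yes' items is: first ≥ 5. No 'No' item has it.

Yes, No, No, Yes, No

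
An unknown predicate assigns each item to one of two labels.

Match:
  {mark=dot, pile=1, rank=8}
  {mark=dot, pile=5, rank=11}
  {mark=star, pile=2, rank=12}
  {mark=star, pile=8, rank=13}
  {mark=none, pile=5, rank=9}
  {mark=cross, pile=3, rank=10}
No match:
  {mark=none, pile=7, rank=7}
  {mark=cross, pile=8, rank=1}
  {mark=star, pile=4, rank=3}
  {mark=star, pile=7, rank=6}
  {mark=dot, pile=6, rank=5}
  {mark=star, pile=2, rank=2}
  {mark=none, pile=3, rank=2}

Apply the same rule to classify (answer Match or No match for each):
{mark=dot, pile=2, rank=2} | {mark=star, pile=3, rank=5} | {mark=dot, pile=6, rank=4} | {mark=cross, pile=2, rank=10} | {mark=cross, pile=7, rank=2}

No match, No match, No match, Match, No match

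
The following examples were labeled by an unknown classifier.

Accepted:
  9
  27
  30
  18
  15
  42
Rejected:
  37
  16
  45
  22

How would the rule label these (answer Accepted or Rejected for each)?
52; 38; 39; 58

Rule: multiple of 3 AND at most 42. This holds for each 'Accepted' example and fails for each 'Rejected' one.
52: 52 = 3·17 + 1, 52 > 42 — does not satisfy this, so Rejected.
38: 38 = 3·12 + 2, 38 ≤ 42 — does not satisfy this, so Rejected.
39: 39 = 3·13, 39 ≤ 42 — meets the rule, so Accepted.
58: 58 = 3·19 + 1, 58 > 42 — does not satisfy this, so Rejected.

Rejected, Rejected, Accepted, Rejected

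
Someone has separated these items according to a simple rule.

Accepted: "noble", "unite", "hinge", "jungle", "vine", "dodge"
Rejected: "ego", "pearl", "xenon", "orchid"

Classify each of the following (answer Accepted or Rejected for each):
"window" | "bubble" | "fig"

Rejected, Accepted, Rejected

A rule that fits every label: ends with 'e' — true of each 'Accepted' example, false of each 'Rejected' one.
"window" — ends with 'w', hence Rejected.
"bubble" — ends with 'e', hence Accepted.
"fig" — ends with 'g', hence Rejected.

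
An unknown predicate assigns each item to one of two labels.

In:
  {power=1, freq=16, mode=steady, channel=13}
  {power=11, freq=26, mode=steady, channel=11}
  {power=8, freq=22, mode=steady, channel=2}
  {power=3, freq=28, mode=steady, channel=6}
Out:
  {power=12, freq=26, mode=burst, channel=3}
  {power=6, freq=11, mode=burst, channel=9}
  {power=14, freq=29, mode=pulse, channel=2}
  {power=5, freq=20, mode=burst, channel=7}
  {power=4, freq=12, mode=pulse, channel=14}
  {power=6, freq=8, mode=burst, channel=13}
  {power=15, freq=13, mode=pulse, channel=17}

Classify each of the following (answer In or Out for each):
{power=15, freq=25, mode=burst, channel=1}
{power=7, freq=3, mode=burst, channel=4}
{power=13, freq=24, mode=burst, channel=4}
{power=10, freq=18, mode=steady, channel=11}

Out, Out, Out, In

Comparing the two groups points to one rule — mode is steady.
{power=15, freq=25, mode=burst, channel=1}: Out (mode is burst). {power=7, freq=3, mode=burst, channel=4}: Out (mode is burst). {power=13, freq=24, mode=burst, channel=4}: Out (mode is burst). {power=10, freq=18, mode=steady, channel=11}: In (mode is steady).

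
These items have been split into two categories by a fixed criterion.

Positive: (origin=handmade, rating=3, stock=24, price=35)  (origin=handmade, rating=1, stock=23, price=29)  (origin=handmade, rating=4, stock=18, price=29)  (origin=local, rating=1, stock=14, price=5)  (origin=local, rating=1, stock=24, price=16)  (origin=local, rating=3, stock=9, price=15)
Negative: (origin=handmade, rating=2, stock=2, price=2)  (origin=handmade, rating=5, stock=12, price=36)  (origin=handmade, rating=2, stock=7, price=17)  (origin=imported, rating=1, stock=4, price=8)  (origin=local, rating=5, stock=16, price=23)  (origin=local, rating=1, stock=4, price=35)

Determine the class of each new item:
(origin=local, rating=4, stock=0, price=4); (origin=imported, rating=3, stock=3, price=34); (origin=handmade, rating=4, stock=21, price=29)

Negative, Negative, Positive

A rule that fits every label: rating ≤ 4 AND stock ≥ 9 — true of each 'Positive' example, false of each 'Negative' one.
(origin=local, rating=4, stock=0, price=4): rating = 4, stock = 0, does not fit → Negative.
(origin=imported, rating=3, stock=3, price=34): rating = 3, stock = 3, does not fit → Negative.
(origin=handmade, rating=4, stock=21, price=29): rating = 4, stock = 21, fits → Positive.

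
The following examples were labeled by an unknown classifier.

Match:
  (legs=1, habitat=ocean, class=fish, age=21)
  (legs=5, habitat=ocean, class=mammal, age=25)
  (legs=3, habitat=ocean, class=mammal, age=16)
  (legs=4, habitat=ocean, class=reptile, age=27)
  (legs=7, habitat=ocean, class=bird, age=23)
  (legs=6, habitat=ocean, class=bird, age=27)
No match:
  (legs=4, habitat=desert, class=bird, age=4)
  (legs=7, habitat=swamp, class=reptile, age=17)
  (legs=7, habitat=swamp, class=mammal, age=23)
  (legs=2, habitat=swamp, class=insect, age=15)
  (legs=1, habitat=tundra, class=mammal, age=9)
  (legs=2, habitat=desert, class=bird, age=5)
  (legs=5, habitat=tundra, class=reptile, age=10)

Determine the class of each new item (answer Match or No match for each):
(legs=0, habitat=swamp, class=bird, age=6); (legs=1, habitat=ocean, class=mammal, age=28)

No match, Match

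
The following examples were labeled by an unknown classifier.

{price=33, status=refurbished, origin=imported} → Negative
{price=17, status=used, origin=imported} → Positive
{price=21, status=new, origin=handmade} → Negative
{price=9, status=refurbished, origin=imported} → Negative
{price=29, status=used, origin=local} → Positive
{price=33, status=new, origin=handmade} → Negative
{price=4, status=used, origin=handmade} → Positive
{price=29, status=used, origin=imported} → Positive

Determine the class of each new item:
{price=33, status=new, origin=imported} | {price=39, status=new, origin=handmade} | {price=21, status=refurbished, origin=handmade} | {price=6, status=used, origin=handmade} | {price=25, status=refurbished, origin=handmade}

Negative, Negative, Negative, Positive, Negative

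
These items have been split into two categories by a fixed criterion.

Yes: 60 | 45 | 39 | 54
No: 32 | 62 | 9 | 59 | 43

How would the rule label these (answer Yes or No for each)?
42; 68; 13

Yes, No, No

One predicate separates the groups cleanly: multiple of 3 AND at least 32.
42: Yes (42 = 3·14, 42 ≥ 32). 68: No (68 = 3·22 + 2, 68 ≥ 32). 13: No (13 = 3·4 + 1, 13 < 32).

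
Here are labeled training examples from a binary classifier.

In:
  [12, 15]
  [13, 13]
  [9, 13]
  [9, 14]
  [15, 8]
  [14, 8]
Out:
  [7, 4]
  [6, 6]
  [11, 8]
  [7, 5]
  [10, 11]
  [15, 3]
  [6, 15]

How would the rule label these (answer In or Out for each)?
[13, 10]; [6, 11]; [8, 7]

In, Out, Out

One predicate separates the groups cleanly: sum ≥ 22.
In: [13, 10], since 13+10 = 23.
Out: [6, 11], since 6+11 = 17.
Out: [8, 7], since 8+7 = 15.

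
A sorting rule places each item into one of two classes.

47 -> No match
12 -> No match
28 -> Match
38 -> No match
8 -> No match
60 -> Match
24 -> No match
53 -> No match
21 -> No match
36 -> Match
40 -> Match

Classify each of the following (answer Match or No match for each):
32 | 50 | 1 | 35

Match, No match, No match, No match

All 'Match' examples share one property — multiple of 4 AND at least 28 — and every 'No match' example lacks it.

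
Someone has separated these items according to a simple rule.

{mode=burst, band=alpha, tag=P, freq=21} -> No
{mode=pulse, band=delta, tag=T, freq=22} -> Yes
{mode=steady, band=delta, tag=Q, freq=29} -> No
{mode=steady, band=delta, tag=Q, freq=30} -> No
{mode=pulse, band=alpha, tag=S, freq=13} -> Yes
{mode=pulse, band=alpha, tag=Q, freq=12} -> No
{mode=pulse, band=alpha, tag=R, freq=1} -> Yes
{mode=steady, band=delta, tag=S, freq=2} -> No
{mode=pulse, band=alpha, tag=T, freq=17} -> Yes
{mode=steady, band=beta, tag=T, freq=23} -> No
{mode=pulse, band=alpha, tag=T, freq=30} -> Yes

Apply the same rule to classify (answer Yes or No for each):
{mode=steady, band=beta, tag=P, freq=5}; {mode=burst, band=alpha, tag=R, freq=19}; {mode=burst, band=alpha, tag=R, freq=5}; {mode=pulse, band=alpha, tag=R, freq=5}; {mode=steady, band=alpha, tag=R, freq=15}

'Yes' ⟺ mode is pulse AND freq ≠ 12.
No: {mode=steady, band=beta, tag=P, freq=5}, since mode is steady, freq = 5. No: {mode=burst, band=alpha, tag=R, freq=19}, since mode is burst, freq = 19. No: {mode=burst, band=alpha, tag=R, freq=5}, since mode is burst, freq = 5. Yes: {mode=pulse, band=alpha, tag=R, freq=5}, since mode is pulse, freq = 5. No: {mode=steady, band=alpha, tag=R, freq=15}, since mode is steady, freq = 15.

No, No, No, Yes, No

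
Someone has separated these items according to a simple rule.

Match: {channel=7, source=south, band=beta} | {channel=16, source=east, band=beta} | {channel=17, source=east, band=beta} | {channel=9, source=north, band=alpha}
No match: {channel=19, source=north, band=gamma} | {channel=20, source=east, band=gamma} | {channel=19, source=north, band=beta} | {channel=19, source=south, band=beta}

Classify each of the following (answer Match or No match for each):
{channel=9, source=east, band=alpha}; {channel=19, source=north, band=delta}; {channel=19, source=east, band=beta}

Match, No match, No match

The pattern is that an item is 'Match' exactly when: channel ≤ 17.
{channel=9, source=east, band=alpha}: channel = 9, matches → Match. {channel=19, source=north, band=delta}: channel = 19, does not satisfy this → No match. {channel=19, source=east, band=beta}: channel = 19, does not satisfy this → No match.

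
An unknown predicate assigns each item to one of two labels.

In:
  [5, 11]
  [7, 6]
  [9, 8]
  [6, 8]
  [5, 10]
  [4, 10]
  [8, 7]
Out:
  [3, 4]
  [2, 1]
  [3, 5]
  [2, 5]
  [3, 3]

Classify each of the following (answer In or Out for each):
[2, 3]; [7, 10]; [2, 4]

All 'In' examples share one property — sum ≥ 13 — and every 'Out' example lacks it.
[2, 3] → 2+3 = 5 → Out.
[7, 10] → 7+10 = 17 → In.
[2, 4] → 2+4 = 6 → Out.

Out, In, Out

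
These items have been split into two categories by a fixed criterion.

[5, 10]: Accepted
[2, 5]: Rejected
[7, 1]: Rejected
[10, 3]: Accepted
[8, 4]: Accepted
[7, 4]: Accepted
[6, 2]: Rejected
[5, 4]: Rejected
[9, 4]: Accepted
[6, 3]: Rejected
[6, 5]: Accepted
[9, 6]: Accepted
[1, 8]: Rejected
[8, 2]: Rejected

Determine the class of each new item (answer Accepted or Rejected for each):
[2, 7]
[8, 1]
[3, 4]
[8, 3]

The simplest hypothesis consistent with all the labels is: sum ≥ 11.
[2, 7]: Rejected (2+7 = 9). [8, 1]: Rejected (8+1 = 9). [3, 4]: Rejected (3+4 = 7). [8, 3]: Accepted (8+3 = 11).

Rejected, Rejected, Rejected, Accepted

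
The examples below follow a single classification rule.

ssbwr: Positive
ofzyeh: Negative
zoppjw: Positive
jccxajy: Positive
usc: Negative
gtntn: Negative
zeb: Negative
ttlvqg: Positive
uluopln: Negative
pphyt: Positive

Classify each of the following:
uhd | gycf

Every 'Positive' example satisfies: has a double letter. None of the 'Negative' examples do.
uhd: Negative (no doubled letter). gycf: Negative (no doubled letter).

Negative, Negative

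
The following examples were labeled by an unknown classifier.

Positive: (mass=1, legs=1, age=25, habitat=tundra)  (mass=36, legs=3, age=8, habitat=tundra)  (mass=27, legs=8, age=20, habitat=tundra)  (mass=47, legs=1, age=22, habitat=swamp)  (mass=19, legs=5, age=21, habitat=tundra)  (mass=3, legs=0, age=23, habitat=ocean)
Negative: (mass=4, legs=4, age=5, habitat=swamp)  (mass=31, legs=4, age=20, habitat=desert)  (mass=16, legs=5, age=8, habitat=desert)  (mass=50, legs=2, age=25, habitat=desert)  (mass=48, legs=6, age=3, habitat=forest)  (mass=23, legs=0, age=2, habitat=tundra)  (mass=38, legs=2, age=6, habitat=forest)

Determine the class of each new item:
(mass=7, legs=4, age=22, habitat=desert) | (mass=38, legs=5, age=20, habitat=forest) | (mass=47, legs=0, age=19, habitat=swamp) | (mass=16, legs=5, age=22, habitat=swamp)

The common property of the 'Positive' items is: habitat is not desert AND age ≥ 8. No 'Negative' item has it.
(mass=7, legs=4, age=22, habitat=desert): habitat is desert, age = 22, does not satisfy this → Negative. (mass=38, legs=5, age=20, habitat=forest): habitat is forest, age = 20, passes → Positive. (mass=47, legs=0, age=19, habitat=swamp): habitat is swamp, age = 19, passes → Positive. (mass=16, legs=5, age=22, habitat=swamp): habitat is swamp, age = 22, passes → Positive.

Negative, Positive, Positive, Positive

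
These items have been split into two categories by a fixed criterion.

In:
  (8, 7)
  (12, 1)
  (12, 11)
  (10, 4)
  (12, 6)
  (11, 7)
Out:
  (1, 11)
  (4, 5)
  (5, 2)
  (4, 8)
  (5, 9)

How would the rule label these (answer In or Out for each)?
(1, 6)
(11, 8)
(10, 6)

Every 'In' example satisfies: first ≥ 6. None of the 'Out' examples do.
(1, 6): Out (first 1). (11, 8): In (first 11). (10, 6): In (first 10).

Out, In, In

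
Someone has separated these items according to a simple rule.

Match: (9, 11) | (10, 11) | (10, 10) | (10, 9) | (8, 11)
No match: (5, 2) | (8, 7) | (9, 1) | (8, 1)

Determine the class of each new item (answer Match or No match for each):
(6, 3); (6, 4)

No match, No match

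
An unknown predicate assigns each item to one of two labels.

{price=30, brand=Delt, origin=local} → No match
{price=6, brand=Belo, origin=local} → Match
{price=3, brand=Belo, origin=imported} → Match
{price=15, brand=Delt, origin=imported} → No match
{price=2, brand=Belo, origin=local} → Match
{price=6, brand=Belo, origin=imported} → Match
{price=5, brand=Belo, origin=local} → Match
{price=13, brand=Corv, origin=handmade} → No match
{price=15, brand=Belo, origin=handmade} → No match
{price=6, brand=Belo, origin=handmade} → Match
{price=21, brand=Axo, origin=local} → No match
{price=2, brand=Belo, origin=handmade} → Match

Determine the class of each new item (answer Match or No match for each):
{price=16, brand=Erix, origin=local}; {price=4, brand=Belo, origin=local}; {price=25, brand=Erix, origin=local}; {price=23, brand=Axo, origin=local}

No match, Match, No match, No match

The classifier is using: price ≤ 6.
{price=16, brand=Erix, origin=local}: price = 16 — fails the rule, so No match.
{price=4, brand=Belo, origin=local}: price = 4 — passes, so Match.
{price=25, brand=Erix, origin=local}: price = 25 — fails the rule, so No match.
{price=23, brand=Axo, origin=local}: price = 23 — fails the rule, so No match.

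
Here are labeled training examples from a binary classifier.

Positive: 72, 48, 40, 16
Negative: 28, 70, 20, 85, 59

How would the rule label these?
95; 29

Looking at the examples, the only property every 'Positive' case has and every 'Negative' case lacks is: multiple of 8.
Negative: 95, since 95 = 8·11 + 7.
Negative: 29, since 29 = 8·3 + 5.

Negative, Negative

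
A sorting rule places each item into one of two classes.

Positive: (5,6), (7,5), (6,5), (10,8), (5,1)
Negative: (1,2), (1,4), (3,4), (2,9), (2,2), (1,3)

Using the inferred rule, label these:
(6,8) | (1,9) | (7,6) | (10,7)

Positive, Negative, Positive, Positive

'Positive' ⟺ first ≥ 4.
(6,8) — first 6, hence Positive.
(1,9) — first 1, hence Negative.
(7,6) — first 7, hence Positive.
(10,7) — first 10, hence Positive.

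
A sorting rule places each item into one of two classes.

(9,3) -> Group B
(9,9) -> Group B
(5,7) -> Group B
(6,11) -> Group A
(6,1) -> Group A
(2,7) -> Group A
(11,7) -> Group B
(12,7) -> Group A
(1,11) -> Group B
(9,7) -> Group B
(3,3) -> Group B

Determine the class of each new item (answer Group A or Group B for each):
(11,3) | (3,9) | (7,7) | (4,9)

Group B, Group B, Group B, Group A

Every 'Group A' example satisfies: sum is odd. None of the 'Group B' examples do.
(11,3): 11+3 = 14, lacks this property → Group B. (3,9): 3+9 = 12, lacks this property → Group B. (7,7): 7+7 = 14, lacks this property → Group B. (4,9): 4+9 = 13, checks out → Group A.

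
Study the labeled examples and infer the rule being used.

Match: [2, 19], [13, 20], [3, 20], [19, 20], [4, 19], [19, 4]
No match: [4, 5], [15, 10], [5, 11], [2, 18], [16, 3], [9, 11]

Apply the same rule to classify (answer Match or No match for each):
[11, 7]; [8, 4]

The classifier is using: max ≥ 19.

No match, No match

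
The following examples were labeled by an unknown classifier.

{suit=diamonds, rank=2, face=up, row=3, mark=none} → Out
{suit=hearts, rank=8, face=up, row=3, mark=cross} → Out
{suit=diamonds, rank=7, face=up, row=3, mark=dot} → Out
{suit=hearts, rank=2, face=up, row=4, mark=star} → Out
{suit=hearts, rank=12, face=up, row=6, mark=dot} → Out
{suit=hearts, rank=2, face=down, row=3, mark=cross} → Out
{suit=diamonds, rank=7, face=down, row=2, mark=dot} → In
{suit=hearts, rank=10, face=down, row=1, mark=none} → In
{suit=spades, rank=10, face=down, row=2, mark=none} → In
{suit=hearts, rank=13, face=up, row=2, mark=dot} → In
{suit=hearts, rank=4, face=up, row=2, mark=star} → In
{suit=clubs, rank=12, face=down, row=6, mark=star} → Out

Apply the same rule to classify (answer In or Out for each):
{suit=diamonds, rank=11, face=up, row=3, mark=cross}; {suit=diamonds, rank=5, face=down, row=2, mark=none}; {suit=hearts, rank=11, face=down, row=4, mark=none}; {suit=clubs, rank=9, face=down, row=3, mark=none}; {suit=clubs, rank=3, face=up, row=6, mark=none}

Out, In, Out, Out, Out

All 'In' examples share one property — row ≤ 2 — and every 'Out' example lacks it.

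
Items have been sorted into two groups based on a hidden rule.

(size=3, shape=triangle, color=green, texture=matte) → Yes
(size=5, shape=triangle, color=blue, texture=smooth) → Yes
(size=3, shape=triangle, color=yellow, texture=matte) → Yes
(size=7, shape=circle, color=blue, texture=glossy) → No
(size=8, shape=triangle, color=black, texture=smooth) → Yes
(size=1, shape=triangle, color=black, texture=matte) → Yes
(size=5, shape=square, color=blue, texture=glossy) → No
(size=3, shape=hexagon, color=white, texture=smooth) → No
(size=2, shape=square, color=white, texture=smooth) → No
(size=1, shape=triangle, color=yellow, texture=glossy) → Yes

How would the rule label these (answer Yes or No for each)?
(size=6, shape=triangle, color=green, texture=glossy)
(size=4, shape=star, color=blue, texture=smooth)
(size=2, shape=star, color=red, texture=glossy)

Yes, No, No

A rule that fits every label: shape is triangle — true of each 'Yes' example, false of each 'No' one.
(size=6, shape=triangle, color=green, texture=glossy) → shape is triangle → Yes. (size=4, shape=star, color=blue, texture=smooth) → shape is star → No. (size=2, shape=star, color=red, texture=glossy) → shape is star → No.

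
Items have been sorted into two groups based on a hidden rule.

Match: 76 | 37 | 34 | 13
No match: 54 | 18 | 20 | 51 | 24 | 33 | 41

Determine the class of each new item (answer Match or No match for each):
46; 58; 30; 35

Match, Match, No match, No match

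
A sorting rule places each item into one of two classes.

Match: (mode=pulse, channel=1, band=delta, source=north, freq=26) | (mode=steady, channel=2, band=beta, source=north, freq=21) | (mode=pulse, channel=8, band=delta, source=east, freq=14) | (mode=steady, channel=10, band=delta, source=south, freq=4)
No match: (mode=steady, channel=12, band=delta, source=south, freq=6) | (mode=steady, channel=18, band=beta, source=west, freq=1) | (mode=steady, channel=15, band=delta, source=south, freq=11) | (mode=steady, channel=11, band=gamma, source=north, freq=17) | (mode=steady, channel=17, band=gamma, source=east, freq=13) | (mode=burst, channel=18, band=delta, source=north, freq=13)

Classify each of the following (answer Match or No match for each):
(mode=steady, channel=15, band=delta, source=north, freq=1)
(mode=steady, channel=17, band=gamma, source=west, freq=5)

The common property of the 'Match' items is: channel ≤ 10. No 'No match' item has it.
(mode=steady, channel=15, band=delta, source=north, freq=1) → channel = 15 → No match.
(mode=steady, channel=17, band=gamma, source=west, freq=5) → channel = 17 → No match.

No match, No match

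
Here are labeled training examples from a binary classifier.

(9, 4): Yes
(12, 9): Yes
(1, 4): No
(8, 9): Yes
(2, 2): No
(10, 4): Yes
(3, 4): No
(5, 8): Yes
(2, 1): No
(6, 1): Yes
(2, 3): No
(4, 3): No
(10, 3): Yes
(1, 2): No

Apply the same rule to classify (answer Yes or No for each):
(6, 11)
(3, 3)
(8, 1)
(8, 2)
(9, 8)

All 'Yes' examples share one property — first ≥ 5 — and every 'No' example lacks it.

Yes, No, Yes, Yes, Yes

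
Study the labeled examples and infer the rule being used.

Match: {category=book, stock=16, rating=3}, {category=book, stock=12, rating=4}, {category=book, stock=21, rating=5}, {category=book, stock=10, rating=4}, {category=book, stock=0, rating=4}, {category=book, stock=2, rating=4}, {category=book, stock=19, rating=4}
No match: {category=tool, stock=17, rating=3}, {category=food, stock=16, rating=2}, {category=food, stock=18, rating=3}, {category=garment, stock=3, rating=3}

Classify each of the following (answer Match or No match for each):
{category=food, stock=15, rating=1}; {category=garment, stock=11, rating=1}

Every 'Match' example satisfies: category is book. None of the 'No match' examples do.

No match, No match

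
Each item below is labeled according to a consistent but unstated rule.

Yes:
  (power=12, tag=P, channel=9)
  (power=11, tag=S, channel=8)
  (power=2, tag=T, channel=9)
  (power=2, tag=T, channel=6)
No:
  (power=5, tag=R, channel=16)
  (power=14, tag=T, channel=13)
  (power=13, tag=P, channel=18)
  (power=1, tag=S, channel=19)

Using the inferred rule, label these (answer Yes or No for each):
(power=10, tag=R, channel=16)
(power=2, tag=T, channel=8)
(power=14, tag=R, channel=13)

No, Yes, No

All 'Yes' examples share one property — channel ≤ 9 — and every 'No' example lacks it.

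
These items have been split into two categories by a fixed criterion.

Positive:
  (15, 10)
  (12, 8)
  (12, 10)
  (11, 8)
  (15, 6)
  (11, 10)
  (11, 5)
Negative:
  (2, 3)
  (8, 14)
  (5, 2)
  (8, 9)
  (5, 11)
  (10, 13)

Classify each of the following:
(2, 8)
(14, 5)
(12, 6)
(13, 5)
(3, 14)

Rule: first ≥ 11. This holds for each 'Positive' example and fails for each 'Negative' one.
(2, 8): first 2, does not pass → Negative.
(14, 5): first 14, meets the rule → Positive.
(12, 6): first 12, meets the rule → Positive.
(13, 5): first 13, meets the rule → Positive.
(3, 14): first 3, does not pass → Negative.

Negative, Positive, Positive, Positive, Negative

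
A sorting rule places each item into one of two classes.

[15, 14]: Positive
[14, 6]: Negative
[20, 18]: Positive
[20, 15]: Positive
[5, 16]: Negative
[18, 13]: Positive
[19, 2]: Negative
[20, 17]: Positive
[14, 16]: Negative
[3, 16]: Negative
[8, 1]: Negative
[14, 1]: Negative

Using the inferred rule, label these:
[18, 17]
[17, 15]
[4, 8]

Positive, Positive, Negative

Every 'Positive' example satisfies: first > second AND sum ≥ 29. None of the 'Negative' examples do.
[18, 17]: 18 > 17, 18+17 = 35 — has this property, so Positive. [17, 15]: 17 > 15, 17+15 = 32 — has this property, so Positive. [4, 8]: 4 < 8, 4+8 = 12 — lacks this property, so Negative.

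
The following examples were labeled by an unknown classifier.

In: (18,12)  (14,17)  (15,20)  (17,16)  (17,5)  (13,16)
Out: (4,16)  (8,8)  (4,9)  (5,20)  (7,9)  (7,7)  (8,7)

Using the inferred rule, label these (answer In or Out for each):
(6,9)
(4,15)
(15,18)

The simplest hypothesis consistent with all the labels is: first ≥ 9.
Out: (6,9), since first 6.
Out: (4,15), since first 4.
In: (15,18), since first 15.

Out, Out, In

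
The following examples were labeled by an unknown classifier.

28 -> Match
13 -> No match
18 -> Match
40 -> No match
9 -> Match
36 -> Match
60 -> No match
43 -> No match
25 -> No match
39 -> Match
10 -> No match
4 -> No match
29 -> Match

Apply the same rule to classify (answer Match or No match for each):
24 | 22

No match, No match

The classifier is using: digit sum ≥ 8.
24: digit sum 2+4 = 6 — does not satisfy this, so No match. 22: digit sum 2+2 = 4 — does not satisfy this, so No match.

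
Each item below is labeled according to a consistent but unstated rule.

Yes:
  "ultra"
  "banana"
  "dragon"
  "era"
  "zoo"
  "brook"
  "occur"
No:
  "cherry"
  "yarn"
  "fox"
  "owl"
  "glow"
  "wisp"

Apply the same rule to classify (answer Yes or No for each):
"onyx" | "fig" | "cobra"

Rule: has ≥ 2 vowels. This holds for each 'Yes' example and fails for each 'No' one.
"onyx": 1 vowel — lacks this property, so No. "fig": 1 vowel — lacks this property, so No. "cobra": 2 vowels — passes, so Yes.

No, No, Yes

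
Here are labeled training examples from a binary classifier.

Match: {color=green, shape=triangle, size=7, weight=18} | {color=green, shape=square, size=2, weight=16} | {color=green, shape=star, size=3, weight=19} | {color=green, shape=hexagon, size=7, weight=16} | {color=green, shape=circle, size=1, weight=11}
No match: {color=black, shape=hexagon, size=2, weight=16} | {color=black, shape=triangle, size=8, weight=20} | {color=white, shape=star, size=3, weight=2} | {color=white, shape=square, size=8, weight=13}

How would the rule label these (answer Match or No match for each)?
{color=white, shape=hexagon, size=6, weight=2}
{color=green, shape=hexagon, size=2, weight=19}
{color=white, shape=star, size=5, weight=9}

One predicate separates the groups cleanly: color is green.
{color=white, shape=hexagon, size=6, weight=2} → color is white → No match. {color=green, shape=hexagon, size=2, weight=19} → color is green → Match. {color=white, shape=star, size=5, weight=9} → color is white → No match.

No match, Match, No match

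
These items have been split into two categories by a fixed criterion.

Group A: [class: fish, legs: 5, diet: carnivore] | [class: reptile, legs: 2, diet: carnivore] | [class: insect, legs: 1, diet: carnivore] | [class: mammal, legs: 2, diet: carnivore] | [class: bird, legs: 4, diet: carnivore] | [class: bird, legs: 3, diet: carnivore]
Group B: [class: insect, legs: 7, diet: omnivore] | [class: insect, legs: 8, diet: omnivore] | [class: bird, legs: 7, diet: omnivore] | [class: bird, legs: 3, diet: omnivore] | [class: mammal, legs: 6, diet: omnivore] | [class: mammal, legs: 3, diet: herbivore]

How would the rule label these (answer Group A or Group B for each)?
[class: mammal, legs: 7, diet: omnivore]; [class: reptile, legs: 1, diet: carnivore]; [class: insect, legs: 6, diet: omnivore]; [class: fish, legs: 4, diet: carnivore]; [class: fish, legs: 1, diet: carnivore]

Group B, Group A, Group B, Group A, Group A

The classifier is using: diet is carnivore.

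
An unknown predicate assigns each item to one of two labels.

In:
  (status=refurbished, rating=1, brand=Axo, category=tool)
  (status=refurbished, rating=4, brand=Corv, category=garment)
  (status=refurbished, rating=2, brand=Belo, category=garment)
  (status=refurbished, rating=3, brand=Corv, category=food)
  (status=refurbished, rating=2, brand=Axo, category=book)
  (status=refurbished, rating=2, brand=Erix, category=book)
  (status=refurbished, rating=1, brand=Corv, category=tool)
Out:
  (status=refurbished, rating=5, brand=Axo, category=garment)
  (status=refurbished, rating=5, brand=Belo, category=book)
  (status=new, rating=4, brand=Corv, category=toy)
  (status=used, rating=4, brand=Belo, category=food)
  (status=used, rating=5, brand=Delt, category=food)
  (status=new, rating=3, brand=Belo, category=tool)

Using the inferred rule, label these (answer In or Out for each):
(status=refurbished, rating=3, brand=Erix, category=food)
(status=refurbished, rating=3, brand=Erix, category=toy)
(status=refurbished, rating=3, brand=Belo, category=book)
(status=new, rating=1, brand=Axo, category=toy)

In, In, In, Out

Rule: status is refurbished AND rating ≤ 4. This holds for each 'In' example and fails for each 'Out' one.
(status=refurbished, rating=3, brand=Erix, category=food): In (status is refurbished, rating = 3).
(status=refurbished, rating=3, brand=Erix, category=toy): In (status is refurbished, rating = 3).
(status=refurbished, rating=3, brand=Belo, category=book): In (status is refurbished, rating = 3).
(status=new, rating=1, brand=Axo, category=toy): Out (status is new, rating = 1).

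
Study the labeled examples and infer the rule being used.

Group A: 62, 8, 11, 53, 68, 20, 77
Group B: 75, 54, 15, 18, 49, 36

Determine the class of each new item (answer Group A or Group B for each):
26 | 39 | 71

Group A, Group B, Group A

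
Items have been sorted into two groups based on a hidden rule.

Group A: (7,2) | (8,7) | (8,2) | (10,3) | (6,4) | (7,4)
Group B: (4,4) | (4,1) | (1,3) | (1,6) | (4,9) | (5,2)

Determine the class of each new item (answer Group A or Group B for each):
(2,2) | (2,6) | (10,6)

The common property of the 'Group A' items is: first ≥ 6. No 'Group B' item has it.
(2,2): first 2, doesn't qualify → Group B.
(2,6): first 2, doesn't qualify → Group B.
(10,6): first 10, passes → Group A.

Group B, Group B, Group A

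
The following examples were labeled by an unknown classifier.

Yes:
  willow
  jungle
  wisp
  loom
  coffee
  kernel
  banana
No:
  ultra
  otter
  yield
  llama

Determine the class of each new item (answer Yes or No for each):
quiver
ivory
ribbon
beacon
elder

All 'Yes' examples share one property — even length — and every 'No' example lacks it.
quiver: length 6 — meets the rule, so Yes. ivory: length 5 — does not pass, so No. ribbon: length 6 — meets the rule, so Yes. beacon: length 6 — meets the rule, so Yes. elder: length 5 — does not pass, so No.

Yes, No, Yes, Yes, No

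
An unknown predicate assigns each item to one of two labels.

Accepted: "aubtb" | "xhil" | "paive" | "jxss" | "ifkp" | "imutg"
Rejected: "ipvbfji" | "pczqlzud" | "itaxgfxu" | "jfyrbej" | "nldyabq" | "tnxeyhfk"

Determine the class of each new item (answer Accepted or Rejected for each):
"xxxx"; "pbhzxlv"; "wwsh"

One predicate separates the groups cleanly: length ≤ 5.
"xxxx": Accepted (length 4).
"pbhzxlv": Rejected (length 7).
"wwsh": Accepted (length 4).

Accepted, Rejected, Accepted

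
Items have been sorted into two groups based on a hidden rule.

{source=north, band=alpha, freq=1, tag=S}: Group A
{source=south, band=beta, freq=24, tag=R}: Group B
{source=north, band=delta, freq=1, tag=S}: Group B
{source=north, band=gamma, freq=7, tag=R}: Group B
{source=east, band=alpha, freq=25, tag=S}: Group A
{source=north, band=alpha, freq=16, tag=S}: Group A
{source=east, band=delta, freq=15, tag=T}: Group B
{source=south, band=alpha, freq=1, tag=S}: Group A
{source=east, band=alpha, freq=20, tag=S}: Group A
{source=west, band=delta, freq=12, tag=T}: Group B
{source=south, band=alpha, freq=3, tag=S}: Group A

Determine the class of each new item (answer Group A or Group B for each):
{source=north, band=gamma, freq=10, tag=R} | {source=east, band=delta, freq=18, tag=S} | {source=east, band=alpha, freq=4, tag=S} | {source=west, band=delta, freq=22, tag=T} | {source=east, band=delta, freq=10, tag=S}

Group B, Group B, Group A, Group B, Group B

The distinguishing property — band is alpha — holds for all the 'Group A' cases and none of the 'Group B' cases.
{source=north, band=gamma, freq=10, tag=R}: band is gamma, doesn't qualify → Group B.
{source=east, band=delta, freq=18, tag=S}: band is delta, doesn't qualify → Group B.
{source=east, band=alpha, freq=4, tag=S}: band is alpha, passes → Group A.
{source=west, band=delta, freq=22, tag=T}: band is delta, doesn't qualify → Group B.
{source=east, band=delta, freq=10, tag=S}: band is delta, doesn't qualify → Group B.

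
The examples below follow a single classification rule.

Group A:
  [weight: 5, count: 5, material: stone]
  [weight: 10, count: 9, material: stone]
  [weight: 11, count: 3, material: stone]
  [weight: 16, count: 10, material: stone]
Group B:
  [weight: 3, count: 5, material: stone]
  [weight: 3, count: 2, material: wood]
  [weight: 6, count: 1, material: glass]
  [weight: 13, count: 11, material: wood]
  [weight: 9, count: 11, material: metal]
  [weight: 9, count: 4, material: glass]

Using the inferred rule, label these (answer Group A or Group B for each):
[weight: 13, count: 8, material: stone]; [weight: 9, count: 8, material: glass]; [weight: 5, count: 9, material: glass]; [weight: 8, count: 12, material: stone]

The pattern is that an item is 'Group A' exactly when: material is stone AND weight ≥ 5.

Group A, Group B, Group B, Group A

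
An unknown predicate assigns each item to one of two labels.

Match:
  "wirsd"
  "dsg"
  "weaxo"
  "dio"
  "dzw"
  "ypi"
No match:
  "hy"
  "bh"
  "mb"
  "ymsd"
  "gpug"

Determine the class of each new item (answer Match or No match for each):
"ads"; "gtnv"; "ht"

The distinguishing property — odd length — holds for all the 'Match' cases and none of the 'No match' cases.
"ads": length 3, satisfies this → Match.
"gtnv": length 4, doesn't qualify → No match.
"ht": length 2, doesn't qualify → No match.

Match, No match, No match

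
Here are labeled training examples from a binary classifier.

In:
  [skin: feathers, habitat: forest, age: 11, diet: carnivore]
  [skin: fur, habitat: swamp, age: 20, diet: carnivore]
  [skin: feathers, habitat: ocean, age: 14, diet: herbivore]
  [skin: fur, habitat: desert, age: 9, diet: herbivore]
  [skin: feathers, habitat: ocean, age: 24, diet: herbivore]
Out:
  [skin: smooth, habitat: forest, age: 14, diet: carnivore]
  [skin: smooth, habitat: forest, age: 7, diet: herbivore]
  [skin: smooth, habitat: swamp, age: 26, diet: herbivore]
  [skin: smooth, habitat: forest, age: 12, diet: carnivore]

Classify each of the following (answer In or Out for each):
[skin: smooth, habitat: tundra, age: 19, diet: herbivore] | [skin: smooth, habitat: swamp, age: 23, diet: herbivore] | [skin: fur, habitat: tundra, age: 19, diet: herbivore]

The distinguishing property — skin is not smooth — holds for all the 'In' cases and none of the 'Out' cases.

Out, Out, In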